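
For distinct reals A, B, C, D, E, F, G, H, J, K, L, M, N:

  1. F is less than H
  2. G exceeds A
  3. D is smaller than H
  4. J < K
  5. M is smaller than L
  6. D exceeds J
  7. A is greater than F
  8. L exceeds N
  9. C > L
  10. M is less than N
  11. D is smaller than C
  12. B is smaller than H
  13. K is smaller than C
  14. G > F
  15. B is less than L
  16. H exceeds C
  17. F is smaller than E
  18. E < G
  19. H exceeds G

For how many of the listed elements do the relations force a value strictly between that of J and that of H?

The relations place J below H. An element lies strictly between them when it is forced above J and also forced below H.
Above J: {D, K, C}. Below H: {F, M, D, K, B, A, N, L, E, G, C}.
Intersection: {D, K, C} — 3.

3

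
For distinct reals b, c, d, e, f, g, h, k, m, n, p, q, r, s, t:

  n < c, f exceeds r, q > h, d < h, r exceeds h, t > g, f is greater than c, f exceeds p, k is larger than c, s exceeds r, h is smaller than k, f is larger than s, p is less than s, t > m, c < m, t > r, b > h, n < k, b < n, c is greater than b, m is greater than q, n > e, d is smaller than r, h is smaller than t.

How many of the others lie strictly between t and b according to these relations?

3

Chaining upward from b reaches: n, c, f, m, k.
Chaining downward from t reaches: e, d, h, r, g, q, n, c, m.
Strictly between b and t are those in both lists: n, c, m — 3 elements.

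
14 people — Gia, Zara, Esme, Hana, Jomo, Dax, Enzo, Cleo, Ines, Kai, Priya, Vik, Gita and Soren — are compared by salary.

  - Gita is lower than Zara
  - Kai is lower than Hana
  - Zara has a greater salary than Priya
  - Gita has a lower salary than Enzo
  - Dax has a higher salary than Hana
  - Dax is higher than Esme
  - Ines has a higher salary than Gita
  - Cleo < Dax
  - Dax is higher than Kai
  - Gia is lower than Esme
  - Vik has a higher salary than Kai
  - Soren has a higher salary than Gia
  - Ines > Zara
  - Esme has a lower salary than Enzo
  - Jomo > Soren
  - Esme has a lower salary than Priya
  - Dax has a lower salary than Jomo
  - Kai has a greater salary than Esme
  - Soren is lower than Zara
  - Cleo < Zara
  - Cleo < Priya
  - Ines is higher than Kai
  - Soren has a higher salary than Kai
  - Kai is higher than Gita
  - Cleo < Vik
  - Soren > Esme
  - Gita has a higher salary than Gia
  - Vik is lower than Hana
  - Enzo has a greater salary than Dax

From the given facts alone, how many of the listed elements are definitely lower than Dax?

7

From Dax the given relations immediately reach Esme, Cleo, Kai, Hana.
From those, Gia, Gita, Vik — 7 in total.
No other element is forced below Dax by the given relations, so the count is 7.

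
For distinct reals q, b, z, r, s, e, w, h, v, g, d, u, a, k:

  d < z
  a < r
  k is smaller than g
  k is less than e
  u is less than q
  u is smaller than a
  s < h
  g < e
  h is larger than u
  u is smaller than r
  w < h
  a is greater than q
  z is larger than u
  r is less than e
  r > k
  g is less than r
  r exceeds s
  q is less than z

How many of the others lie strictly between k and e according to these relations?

2

Chaining upward from k reaches: g, r.
Chaining downward from e reaches: s, u, g, q, a, r.
Strictly between k and e are those in both lists: g, r — 2 elements.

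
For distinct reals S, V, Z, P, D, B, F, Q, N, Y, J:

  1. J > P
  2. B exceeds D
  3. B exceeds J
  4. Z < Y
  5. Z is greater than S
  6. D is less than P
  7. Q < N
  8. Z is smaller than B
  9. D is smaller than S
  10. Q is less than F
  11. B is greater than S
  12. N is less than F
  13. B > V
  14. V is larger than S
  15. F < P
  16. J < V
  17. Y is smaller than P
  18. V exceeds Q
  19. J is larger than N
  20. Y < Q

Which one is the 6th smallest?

N

Chaining the given pairs: D < S < Z < Y < Q < N < F < P < J < V < B.
Counting 6 from the smallest end gives N.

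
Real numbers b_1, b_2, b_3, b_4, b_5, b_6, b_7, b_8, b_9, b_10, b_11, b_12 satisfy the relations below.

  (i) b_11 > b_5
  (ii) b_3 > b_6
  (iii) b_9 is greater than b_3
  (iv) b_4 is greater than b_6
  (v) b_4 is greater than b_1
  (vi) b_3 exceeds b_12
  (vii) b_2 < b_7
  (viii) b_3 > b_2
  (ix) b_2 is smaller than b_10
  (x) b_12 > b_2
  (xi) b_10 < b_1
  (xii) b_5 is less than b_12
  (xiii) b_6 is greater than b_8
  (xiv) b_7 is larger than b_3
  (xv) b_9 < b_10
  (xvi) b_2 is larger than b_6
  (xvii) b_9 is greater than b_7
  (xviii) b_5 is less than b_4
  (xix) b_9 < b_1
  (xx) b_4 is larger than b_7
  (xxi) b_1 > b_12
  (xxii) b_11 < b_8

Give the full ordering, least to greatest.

The consecutive links are each given: b_5 < b_11; b_11 < b_8; b_8 < b_6; b_6 < b_2; b_2 < b_12; b_12 < b_3; b_3 < b_7; b_7 < b_9; b_9 < b_10; b_10 < b_1; b_1 < b_4.

b_5 < b_11 < b_8 < b_6 < b_2 < b_12 < b_3 < b_7 < b_9 < b_10 < b_1 < b_4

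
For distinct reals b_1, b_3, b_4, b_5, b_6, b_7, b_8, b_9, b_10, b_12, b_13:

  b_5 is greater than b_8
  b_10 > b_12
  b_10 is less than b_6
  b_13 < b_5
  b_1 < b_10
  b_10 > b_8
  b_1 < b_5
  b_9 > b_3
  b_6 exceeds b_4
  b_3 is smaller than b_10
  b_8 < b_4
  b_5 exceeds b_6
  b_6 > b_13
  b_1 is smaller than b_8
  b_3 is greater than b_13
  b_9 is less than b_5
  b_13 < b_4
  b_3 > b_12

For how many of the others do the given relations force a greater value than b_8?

Directly above b_8: b_4, b_10, b_5.
One step further: b_6 (4 so far).
Nothing else is reachable above b_8; 4 in all.

4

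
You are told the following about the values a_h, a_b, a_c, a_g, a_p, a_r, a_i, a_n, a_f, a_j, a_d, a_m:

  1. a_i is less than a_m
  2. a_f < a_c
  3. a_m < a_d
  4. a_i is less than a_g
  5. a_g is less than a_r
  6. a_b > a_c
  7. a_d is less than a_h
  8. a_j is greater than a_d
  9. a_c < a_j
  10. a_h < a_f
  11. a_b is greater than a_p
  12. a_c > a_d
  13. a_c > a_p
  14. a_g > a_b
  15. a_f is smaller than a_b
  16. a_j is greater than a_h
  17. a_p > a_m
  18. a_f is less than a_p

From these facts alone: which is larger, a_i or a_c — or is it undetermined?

The relevant relations are a_i < a_m; a_m < a_d; a_d < a_h; a_h < a_f; a_f < a_p; a_p < a_c.
Chaining these gives a_i < a_m < a_d < a_h < a_f < a_p < a_c.
So a_c is larger.

a_c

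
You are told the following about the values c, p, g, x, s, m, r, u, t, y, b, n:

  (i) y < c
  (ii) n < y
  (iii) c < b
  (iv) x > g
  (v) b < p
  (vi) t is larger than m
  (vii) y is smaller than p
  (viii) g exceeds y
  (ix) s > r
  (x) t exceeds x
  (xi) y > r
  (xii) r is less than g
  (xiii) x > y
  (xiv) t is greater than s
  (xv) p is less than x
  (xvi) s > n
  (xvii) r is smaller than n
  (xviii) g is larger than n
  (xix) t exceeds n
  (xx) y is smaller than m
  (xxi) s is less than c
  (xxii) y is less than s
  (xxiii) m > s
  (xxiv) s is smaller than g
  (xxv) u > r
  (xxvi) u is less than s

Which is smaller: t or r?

r

r < n and n < y give r < y.
With y < s: r < n < y < s.
With s < c: r < n < y < s < c.
Then c < b extends the chain to b.
With b < p: r < n < y < s < c < b < p.
Then p < x extends the chain to x.
Then x < t extends the chain to t.
So r < t; r is the smaller of the two.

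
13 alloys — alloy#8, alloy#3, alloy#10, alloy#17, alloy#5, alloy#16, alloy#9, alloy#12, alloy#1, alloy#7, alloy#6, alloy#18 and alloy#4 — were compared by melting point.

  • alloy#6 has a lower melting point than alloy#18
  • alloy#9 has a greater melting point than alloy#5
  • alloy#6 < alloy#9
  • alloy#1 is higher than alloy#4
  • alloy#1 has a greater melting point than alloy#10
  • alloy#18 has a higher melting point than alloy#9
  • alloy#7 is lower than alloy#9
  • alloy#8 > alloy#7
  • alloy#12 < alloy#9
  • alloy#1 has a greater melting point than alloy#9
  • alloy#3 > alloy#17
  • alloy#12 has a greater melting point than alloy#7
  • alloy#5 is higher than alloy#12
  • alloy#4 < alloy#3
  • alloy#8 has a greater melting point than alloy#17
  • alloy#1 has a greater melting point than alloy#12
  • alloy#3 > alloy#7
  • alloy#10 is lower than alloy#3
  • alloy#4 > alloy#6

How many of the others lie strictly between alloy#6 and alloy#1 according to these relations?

Chaining upward from alloy#6 reaches: alloy#4, alloy#9, alloy#3, alloy#18.
Chaining downward from alloy#1 reaches: alloy#4, alloy#7, alloy#12, alloy#10, alloy#5, alloy#9.
Strictly between alloy#6 and alloy#1 are those in both lists: alloy#4, alloy#9 — 2 elements.

2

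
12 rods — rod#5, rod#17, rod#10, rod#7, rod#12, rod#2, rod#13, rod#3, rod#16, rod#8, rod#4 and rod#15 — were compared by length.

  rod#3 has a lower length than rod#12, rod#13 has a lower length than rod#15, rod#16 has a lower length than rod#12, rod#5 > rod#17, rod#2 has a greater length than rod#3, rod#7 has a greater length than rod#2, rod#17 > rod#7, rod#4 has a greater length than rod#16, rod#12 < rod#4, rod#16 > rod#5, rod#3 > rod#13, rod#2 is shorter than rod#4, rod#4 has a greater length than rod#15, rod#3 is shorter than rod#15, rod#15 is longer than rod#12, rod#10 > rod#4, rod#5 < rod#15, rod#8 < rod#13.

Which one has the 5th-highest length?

rod#16

Piecing the relations together gives one ordering: rod#8 < rod#13 < rod#3 < rod#2 < rod#7 < rod#17 < rod#5 < rod#16 < rod#12 < rod#15 < rod#4 < rod#10.
Counting 5 from the largest end gives rod#16.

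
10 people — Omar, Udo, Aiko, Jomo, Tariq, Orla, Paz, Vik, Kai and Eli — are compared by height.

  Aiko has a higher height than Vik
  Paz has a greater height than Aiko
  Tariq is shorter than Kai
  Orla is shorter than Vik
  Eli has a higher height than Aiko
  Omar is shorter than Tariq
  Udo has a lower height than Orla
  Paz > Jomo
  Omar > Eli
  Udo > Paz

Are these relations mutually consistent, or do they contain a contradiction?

Chaining the given relations yields Paz < Udo < Orla < Vik < Aiko, so Paz < Aiko. But one relation states Aiko < Paz. These cannot both hold.

inconsistent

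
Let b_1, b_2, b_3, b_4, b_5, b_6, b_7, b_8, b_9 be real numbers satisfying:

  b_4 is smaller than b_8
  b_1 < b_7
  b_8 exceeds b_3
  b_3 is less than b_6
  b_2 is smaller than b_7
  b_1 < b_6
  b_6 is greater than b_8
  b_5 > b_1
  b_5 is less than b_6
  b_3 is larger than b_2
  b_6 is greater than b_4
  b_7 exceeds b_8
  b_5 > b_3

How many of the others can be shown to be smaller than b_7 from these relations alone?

Directly below b_7: b_2, b_1, b_8.
One step further: b_3, b_4 (5 so far).
No other element is forced below b_7 by the given relations, so the count is 5.

5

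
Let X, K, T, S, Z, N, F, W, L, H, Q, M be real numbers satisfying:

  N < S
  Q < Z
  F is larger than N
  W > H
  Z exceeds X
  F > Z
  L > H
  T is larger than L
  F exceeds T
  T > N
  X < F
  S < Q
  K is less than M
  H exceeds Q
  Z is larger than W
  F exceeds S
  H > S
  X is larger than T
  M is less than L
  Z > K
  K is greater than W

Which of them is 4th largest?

T

The consecutive relations fix a unique order: N < S < Q < H < W < K < M < L < T < X < Z < F.
Counting 4 from the largest end gives T.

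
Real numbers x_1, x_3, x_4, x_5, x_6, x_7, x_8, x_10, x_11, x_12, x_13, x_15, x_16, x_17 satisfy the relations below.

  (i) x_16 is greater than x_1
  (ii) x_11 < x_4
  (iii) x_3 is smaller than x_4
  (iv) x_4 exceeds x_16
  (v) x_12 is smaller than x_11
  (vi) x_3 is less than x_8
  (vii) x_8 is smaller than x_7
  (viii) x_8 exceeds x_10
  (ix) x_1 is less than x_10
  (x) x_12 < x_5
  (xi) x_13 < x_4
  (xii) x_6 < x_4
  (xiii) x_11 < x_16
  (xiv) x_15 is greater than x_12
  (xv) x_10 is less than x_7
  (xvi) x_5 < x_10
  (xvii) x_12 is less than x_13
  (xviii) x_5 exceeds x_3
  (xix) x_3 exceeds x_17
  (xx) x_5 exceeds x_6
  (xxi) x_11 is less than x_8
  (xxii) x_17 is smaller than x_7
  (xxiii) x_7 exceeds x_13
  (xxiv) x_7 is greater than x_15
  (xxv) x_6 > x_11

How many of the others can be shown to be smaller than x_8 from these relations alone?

8

Directly below x_8: x_11, x_3, x_10.
One step further: x_12, x_1, x_17, x_5 (7 so far).
One step further: x_6 (8 so far).
No other element is forced below x_8 by the given relations, so the count is 8.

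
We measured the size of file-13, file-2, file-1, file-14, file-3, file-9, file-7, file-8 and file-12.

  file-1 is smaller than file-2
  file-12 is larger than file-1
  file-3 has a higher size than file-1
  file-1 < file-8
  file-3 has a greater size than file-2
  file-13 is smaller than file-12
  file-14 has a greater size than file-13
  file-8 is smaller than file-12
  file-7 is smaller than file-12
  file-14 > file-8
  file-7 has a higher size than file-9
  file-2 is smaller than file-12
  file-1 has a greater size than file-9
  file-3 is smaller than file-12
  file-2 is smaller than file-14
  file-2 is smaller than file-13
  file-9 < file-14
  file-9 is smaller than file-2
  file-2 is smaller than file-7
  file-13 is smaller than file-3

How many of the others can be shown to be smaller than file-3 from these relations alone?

4

The elements the relations force below file-3 are file-9, file-1, file-2, file-13 — no chain reaches any other.
That is 4.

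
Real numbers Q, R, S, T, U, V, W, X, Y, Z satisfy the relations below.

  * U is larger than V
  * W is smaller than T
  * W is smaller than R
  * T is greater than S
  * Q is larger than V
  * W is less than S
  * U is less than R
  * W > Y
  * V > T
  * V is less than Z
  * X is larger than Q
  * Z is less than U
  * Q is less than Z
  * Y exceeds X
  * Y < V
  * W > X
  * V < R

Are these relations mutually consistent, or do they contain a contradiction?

inconsistent

Chaining the given relations yields Q < X < Y < W < S < T < V, so Q < V. But one relation states V < Q. These cannot both hold.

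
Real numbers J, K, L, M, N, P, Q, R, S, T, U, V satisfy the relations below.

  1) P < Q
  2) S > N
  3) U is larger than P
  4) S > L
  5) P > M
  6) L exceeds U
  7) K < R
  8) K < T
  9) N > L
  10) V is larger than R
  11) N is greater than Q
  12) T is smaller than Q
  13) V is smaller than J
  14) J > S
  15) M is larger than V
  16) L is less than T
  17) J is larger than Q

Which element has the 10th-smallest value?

N

The consecutive relations fix a unique order: K < R < V < M < P < U < L < T < Q < N < S < J.
Counting 10 from the smallest end gives N.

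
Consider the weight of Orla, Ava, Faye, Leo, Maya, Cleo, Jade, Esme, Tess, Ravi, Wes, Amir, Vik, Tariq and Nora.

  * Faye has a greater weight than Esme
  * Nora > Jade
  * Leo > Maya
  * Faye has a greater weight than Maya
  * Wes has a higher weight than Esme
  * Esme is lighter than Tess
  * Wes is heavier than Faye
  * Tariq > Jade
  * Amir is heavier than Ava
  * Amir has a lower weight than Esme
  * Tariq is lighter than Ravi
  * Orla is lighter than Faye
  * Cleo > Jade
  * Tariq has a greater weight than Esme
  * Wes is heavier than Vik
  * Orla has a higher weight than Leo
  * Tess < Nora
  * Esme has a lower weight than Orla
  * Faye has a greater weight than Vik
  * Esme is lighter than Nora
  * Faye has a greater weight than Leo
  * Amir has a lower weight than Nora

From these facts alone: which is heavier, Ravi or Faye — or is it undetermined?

undetermined

Following every chain through Faye: above Faye we get Wes; below Faye we get Ava, Maya, Leo, Amir, Esme, Orla, Vik.
Ravi is not reached, and no chain runs the other way from Ravi to Faye.
So the given relations leave the order of Faye and Ravi undetermined.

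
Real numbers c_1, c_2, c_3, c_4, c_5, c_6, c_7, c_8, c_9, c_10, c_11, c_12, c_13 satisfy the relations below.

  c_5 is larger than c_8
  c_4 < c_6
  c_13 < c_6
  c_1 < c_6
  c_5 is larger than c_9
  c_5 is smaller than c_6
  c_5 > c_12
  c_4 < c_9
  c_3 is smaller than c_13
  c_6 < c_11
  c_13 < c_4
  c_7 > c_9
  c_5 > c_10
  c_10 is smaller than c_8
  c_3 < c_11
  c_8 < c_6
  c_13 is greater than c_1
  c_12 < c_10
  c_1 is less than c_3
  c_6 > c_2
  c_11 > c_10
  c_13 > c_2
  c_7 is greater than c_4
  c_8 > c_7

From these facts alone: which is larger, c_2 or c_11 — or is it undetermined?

Chaining the given relations: c_2 < c_13 < c_4 < c_9 < c_7 < c_8 < c_5 < c_6 < c_11.
So c_11 is larger.

c_11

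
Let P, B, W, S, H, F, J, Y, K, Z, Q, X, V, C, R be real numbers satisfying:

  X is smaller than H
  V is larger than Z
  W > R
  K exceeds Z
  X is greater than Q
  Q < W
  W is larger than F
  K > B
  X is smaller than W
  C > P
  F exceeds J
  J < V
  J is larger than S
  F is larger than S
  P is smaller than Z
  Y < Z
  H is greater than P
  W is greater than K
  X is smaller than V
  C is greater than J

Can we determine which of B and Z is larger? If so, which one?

Following every chain through Z: above Z we get V, K, W; below Z we get Y, P.
B is not reached, and no chain runs the other way from B to Z.
So the given relations leave the order of Z and B undetermined.

undetermined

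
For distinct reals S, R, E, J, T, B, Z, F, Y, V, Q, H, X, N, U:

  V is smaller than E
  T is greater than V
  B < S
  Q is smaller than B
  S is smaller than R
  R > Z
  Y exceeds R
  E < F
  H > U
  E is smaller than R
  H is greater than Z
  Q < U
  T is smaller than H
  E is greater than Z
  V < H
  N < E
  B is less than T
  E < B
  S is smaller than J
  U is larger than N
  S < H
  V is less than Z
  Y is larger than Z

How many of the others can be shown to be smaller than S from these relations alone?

Directly below S: B.
One step further: Q, E (3 so far).
One step further: V, N, Z (6 so far).
Nothing else is reachable below S; 6 in all.

6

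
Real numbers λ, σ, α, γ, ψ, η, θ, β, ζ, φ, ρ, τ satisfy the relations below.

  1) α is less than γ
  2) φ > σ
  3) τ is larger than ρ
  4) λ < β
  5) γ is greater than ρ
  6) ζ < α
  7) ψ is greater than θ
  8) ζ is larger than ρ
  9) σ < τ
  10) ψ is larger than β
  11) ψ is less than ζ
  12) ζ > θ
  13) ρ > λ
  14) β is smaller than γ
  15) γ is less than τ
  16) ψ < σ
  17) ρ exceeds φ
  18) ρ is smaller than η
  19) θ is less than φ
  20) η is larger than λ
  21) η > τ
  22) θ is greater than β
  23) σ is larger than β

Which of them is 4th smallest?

The consecutive relations fix a unique order: λ < β < θ < ψ < σ < φ < ρ < ζ < α < γ < τ < η.
The 4th smallest is ψ.

ψ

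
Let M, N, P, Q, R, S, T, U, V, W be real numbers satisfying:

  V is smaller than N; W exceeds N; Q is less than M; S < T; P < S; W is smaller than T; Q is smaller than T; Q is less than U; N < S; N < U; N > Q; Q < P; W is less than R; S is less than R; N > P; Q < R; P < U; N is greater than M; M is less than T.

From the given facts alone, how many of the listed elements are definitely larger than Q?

8

Directly above Q: P, M, N, T, R, U.
One step further: S, W (8 so far).
No other element is forced above Q by the given relations, so the count is 8.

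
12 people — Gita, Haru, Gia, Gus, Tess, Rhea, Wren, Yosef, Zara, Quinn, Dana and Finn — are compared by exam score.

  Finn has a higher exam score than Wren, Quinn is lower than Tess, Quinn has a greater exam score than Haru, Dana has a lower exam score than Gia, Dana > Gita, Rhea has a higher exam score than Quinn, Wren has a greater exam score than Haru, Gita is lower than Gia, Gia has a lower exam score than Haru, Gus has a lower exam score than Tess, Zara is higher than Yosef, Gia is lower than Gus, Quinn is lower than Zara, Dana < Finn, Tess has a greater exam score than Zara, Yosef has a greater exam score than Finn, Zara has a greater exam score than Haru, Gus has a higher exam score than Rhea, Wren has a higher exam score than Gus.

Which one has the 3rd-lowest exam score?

Chaining the given pairs: Gita < Dana < Gia < Haru < Quinn < Rhea < Gus < Wren < Finn < Yosef < Zara < Tess.
Counting 3 from the smallest end gives Gia.

Gia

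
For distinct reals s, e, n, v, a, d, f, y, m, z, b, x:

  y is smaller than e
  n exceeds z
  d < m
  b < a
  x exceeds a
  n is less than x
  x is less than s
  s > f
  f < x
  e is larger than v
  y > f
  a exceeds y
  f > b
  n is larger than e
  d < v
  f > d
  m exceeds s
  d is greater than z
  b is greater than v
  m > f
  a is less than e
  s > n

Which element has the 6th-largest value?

a

The consecutive relations fix a unique order: z < d < v < b < f < y < a < e < n < x < s < m.
Counting 6 from the largest end gives a.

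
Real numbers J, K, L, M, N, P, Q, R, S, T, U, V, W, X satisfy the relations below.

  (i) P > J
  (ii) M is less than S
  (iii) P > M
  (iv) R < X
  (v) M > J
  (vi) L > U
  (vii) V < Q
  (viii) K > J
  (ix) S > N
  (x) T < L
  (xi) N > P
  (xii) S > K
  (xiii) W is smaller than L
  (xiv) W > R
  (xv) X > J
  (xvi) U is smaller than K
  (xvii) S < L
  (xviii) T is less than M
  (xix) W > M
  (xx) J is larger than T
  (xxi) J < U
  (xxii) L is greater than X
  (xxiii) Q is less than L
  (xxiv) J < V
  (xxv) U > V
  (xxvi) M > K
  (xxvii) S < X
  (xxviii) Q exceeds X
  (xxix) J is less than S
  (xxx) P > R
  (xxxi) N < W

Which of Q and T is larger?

T < J and J < V give T < V.
Then V < U extends the chain to U.
Then U < K extends the chain to K.
Then K < M extends the chain to M.
Then M < P extends the chain to P.
Then P < N extends the chain to N.
Then N < S extends the chain to S.
With S < X: T < J < V < U < K < M < P < N < S < X.
With X < Q: T < J < V < U < K < M < P < N < S < X < Q.
So T < Q; Q is the larger of the two.

Q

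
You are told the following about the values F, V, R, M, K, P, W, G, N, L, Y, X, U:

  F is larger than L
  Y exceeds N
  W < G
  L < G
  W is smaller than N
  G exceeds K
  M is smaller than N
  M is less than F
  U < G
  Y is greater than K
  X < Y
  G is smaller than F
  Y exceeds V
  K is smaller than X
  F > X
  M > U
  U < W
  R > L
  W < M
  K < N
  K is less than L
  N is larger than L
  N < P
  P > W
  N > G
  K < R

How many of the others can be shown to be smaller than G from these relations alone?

The elements the relations force below G are K, L, U, W — no chain reaches any other.
That is 4.

4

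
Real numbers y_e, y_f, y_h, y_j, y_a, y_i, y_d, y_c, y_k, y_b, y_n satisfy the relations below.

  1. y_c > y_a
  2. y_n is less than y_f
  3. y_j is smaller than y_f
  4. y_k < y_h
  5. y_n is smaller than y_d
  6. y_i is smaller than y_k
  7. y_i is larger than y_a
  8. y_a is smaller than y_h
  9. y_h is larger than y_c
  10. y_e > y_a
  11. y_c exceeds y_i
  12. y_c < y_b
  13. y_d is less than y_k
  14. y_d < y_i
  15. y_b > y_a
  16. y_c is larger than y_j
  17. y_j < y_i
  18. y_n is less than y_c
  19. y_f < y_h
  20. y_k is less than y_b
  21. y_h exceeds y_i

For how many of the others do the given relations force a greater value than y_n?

From y_n the given relations immediately reach y_d, y_f, y_c.
From those, y_i, y_k, y_b, y_h — 7 in total.
No other element is forced above y_n by the given relations, so the count is 7.

7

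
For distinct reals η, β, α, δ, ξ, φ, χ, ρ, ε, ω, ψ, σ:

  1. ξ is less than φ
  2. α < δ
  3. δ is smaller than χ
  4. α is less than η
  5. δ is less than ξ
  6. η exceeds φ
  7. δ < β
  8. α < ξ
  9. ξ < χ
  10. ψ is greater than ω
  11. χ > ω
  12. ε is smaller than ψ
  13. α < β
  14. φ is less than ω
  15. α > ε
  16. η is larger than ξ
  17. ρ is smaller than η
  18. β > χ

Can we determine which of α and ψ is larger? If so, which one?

ψ

α < δ and δ < ξ give α < ξ.
Then ξ < φ extends the chain to φ.
Then φ < ω extends the chain to ω.
With ω < ψ: α < δ < ξ < φ < ω < ψ.
So ψ is larger.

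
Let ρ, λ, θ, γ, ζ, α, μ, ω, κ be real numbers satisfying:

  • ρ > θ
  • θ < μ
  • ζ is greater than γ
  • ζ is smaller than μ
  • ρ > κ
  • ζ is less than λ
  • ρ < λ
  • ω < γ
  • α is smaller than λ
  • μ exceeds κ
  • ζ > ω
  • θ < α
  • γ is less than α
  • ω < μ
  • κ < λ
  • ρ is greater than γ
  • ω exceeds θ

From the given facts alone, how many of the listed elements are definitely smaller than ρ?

From ρ the given relations immediately reach θ, γ, κ.
From those, ω — 4 in total.
No other element is forced below ρ by the given relations, so the count is 4.

4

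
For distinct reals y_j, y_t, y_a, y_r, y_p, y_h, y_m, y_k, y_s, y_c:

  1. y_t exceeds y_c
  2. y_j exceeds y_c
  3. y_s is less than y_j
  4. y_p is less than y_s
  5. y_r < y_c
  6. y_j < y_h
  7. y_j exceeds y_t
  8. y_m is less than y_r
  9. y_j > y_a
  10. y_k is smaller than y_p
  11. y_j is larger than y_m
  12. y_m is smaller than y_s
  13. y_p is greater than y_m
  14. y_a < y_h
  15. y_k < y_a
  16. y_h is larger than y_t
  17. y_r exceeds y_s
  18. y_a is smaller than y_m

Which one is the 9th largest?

Piecing the relations together gives one ordering: y_k < y_a < y_m < y_p < y_s < y_r < y_c < y_t < y_j < y_h.
Counting 9 from the largest end gives y_a.

y_a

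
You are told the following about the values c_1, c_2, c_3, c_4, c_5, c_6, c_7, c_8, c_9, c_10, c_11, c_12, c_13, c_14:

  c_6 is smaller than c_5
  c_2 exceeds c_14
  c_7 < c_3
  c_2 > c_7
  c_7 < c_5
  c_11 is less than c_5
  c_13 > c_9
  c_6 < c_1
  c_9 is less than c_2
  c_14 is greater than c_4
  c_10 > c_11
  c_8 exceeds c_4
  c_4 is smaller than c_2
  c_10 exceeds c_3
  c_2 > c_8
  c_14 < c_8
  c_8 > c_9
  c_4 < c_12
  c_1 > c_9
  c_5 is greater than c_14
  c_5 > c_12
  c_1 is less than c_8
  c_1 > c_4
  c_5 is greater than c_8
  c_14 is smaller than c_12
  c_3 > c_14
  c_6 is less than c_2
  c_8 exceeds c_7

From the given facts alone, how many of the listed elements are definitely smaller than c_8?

6

The elements the relations force below c_8 are c_4, c_14, c_6, c_7, c_9, c_1 — no chain reaches any other.
That is 6.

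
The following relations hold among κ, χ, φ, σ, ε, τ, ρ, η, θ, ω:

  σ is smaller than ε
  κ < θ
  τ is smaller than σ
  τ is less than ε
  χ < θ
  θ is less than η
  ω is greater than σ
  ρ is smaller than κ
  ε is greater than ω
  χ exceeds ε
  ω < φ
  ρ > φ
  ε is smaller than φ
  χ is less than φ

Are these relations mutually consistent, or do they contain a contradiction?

consistent

Every relation is compatible with τ < σ < ω < ε < χ < φ < ρ < κ < θ < η; the set is consistent.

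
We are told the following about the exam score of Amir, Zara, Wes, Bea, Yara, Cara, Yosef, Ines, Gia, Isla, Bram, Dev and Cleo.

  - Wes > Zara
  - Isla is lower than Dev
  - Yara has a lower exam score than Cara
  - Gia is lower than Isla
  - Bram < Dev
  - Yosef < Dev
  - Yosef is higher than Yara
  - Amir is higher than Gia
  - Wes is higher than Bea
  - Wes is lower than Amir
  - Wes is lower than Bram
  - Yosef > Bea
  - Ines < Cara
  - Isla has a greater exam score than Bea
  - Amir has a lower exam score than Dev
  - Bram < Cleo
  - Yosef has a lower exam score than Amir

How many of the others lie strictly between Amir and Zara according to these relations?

Chaining upward from Zara reaches: Wes, Bram, Cleo, Dev.
Chaining downward from Amir reaches: Yara, Gia, Bea, Yosef, Wes.
Strictly between Zara and Amir are those in both lists: Wes — 1 element.

1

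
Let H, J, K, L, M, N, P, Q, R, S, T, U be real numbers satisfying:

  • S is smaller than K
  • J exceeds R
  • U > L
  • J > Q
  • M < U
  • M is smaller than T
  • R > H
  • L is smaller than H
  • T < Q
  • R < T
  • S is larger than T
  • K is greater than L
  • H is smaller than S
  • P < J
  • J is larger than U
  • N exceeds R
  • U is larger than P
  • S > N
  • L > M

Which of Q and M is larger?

Link the given pairs in sequence: M < L; L < H; H < R; R < T; T < Q.
Together: M < L < H < R < T < Q.
So M < Q; Q is the larger of the two.

Q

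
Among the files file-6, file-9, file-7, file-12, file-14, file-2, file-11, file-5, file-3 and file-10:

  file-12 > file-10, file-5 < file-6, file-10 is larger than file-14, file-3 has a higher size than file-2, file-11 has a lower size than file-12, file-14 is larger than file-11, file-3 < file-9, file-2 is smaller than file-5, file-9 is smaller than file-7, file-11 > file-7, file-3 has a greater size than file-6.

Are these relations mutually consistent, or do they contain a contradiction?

consistent

The single ordering file-2 < file-5 < file-6 < file-3 < file-9 < file-7 < file-11 < file-14 < file-10 < file-12 satisfies every listed relation, so no contradiction arises.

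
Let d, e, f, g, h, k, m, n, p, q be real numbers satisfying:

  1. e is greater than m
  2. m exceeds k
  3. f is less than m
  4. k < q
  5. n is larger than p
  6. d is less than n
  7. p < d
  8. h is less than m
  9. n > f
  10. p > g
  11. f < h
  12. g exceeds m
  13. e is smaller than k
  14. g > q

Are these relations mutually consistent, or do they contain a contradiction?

Chaining the given relations yields m < e < k, so m < k. But one relation states k < m. These cannot both hold.

inconsistent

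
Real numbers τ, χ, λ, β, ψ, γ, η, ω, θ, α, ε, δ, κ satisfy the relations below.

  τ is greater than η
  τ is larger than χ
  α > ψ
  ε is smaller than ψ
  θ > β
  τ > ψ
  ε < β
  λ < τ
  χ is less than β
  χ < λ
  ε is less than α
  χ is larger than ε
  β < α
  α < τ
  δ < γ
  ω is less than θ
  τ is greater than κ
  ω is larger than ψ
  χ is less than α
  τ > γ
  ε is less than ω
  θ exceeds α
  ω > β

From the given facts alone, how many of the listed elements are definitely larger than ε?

8

From ε the given relations immediately reach χ, β, ψ, α, ω.
From those, λ, θ, τ — 8 in total.
Nothing else is reachable above ε; 8 in all.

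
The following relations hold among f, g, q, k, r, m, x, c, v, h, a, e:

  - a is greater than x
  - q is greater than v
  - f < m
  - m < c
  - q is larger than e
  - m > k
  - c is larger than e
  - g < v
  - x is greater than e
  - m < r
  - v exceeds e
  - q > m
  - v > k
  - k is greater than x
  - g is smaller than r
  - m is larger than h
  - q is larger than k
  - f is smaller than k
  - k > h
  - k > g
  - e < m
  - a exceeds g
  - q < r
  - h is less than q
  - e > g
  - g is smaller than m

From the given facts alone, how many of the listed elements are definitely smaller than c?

7

Directly below c: e, m.
One step further: f, g, h, k (6 so far).
One step further: x (7 so far).
Nothing else is reachable below c; 7 in all.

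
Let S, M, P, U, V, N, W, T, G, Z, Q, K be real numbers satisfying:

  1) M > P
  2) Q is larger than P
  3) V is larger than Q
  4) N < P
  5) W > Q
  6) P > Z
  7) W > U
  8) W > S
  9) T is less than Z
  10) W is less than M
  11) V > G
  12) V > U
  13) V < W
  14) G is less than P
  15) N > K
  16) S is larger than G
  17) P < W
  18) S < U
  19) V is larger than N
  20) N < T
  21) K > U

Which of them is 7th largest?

Piecing the relations together gives one ordering: G < S < U < K < N < T < Z < P < Q < V < W < M.
Counting 7 from the largest end gives T.

T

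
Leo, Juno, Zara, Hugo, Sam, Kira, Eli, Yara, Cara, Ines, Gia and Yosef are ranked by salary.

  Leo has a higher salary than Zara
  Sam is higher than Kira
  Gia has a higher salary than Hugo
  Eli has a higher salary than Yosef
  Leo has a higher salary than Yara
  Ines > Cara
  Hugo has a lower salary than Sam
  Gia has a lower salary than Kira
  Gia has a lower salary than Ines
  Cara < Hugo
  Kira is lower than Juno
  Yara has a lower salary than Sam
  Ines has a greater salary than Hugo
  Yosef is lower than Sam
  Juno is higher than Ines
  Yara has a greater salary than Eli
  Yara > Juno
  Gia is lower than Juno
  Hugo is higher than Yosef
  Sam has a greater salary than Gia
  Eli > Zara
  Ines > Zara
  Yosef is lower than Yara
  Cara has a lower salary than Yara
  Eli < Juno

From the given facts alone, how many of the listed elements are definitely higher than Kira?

Directly above Kira: Juno, Sam.
One step further: Yara (3 so far).
One step further: Leo (4 so far).
Nothing else is reachable above Kira; 4 in all.

4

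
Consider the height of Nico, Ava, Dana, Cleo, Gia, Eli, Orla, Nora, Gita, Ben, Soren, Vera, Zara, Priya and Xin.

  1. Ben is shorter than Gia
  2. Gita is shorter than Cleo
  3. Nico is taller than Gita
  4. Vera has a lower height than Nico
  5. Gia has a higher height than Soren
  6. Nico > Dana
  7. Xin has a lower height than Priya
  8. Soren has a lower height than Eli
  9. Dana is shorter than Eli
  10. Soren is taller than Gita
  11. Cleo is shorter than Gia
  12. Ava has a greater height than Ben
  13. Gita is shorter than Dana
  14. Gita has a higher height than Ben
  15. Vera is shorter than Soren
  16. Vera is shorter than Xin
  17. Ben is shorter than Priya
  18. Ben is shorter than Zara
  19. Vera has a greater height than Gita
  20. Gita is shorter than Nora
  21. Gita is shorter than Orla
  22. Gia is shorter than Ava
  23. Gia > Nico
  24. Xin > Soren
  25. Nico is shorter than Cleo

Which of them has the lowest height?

Ben

Gita is not least since Ben < Gita; Orla is not least since Gita < Orla; Vera is not least since Gita < Vera; Soren is not least since Vera < Soren; Zara is not least since Ben < Zara; Dana is not least since Gita < Dana; Xin is not least since Vera < Xin; Eli is not least since Dana < Eli; Nico is not least since Gita < Nico; Priya is not least since Xin < Priya; Cleo is not least since Nico < Cleo; Nora is not least since Gita < Nora; Gia is not least since Nico < Gia; Ava is not least since Ben < Ava.
Only Ben has nothing below it, so Ben is the lowest height.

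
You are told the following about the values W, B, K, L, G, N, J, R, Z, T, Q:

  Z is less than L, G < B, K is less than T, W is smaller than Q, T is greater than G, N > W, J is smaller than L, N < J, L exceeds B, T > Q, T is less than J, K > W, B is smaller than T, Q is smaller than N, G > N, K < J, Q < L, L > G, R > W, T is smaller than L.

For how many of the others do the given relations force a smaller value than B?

Directly below B: G.
One step further: N (2 so far).
One step further: W, Q (4 so far).
No other element is forced below B by the given relations, so the count is 4.

4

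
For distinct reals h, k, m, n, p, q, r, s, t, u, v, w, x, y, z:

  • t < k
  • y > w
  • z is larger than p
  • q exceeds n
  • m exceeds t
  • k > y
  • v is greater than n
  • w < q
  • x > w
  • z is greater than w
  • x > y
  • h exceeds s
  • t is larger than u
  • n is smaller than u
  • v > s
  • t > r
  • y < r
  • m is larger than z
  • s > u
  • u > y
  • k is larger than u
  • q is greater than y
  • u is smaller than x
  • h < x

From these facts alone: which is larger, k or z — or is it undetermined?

undetermined

Following every chain through k: below k we get n, w, y, u, r, t.
z is not reached, and no chain runs the other way from z to k.
So the given relations leave the order of k and z undetermined.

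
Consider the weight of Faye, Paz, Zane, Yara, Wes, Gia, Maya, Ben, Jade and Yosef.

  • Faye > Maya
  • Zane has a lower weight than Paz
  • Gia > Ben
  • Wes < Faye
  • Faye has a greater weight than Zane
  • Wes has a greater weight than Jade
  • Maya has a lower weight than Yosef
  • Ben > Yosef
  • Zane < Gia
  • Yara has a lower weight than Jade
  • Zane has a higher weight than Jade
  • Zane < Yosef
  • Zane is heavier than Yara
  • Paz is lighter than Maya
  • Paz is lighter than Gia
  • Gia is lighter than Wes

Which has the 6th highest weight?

Maya

The consecutive relations fix a unique order: Yara < Jade < Zane < Paz < Maya < Yosef < Ben < Gia < Wes < Faye.
The 6th largest is Maya.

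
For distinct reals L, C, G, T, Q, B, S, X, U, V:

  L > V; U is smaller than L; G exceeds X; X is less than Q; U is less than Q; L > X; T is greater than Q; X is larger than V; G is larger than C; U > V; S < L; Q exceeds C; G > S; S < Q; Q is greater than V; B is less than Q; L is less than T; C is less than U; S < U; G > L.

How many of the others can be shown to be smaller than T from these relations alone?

The elements the relations force below T are C, S, V, U, X, B, Q, L — no chain reaches any other.
That is 8.

8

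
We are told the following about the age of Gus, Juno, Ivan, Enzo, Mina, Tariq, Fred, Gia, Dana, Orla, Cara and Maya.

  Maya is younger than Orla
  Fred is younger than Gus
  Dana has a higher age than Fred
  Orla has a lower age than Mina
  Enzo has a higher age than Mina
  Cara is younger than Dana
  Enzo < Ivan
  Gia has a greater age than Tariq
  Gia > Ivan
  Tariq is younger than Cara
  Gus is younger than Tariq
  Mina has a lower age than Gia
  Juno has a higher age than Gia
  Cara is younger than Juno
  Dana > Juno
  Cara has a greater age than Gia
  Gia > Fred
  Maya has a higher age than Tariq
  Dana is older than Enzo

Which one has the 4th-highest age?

Piecing the relations together gives one ordering: Fred < Gus < Tariq < Maya < Orla < Mina < Enzo < Ivan < Gia < Cara < Juno < Dana.
The 4th largest is Gia.

Gia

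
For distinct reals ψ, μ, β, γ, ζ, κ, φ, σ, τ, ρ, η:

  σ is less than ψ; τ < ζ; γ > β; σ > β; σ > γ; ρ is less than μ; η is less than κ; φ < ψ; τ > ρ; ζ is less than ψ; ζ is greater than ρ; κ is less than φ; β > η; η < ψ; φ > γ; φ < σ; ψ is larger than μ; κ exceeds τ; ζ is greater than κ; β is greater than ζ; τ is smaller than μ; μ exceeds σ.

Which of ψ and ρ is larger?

The relevant relations are ρ < τ; τ < κ; κ < ζ; ζ < β; β < γ; γ < φ; φ < σ; σ < μ; μ < ψ.
Chaining these gives ρ < τ < κ < ζ < β < γ < φ < σ < μ < ψ.
So ρ < ψ; ψ is the larger of the two.

ψ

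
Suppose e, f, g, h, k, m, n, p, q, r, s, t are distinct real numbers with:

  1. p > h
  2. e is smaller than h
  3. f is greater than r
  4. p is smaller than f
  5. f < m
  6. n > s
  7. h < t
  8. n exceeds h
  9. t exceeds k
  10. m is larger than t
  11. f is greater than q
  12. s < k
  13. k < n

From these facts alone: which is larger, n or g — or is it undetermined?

undetermined

Following every chain through g: nothing is chained to g.
n is not reached, and no chain runs the other way from n to g.
So the given relations leave the order of g and n undetermined.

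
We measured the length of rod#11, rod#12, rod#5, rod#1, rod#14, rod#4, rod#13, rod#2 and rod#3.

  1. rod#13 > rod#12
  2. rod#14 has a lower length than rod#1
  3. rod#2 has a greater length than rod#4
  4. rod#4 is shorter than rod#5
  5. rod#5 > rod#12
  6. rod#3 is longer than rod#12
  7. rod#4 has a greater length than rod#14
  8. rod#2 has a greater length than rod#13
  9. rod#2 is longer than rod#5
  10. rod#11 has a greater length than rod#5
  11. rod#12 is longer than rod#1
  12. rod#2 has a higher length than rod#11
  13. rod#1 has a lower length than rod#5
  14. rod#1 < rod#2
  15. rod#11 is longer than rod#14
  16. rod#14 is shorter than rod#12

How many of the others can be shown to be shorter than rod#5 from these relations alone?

4

The elements the relations force below rod#5 are rod#14, rod#1, rod#12, rod#4 — no chain reaches any other.
That is 4.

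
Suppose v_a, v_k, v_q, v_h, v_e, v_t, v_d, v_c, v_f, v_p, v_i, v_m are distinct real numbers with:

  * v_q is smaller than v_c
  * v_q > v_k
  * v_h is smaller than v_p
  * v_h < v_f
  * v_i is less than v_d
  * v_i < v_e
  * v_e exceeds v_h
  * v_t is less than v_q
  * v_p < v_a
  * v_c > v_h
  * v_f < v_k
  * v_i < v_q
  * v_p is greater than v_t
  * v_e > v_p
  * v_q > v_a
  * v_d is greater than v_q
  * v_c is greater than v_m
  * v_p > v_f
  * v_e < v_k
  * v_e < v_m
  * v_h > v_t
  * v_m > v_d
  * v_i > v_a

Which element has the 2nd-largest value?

v_m

Chaining the given pairs: v_t < v_h < v_f < v_p < v_a < v_i < v_e < v_k < v_q < v_d < v_m < v_c.
Counting 2 from the largest end gives v_m.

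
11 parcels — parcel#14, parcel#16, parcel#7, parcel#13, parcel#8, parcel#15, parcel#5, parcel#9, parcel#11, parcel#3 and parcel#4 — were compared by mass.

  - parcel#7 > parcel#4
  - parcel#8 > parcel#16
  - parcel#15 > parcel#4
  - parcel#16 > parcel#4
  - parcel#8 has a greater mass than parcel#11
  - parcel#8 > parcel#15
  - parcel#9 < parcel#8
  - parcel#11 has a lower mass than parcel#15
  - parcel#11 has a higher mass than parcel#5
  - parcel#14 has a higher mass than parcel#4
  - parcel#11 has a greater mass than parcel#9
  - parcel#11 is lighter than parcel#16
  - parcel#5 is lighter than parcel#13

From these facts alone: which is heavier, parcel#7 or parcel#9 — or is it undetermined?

undetermined

Following every chain through parcel#7: below parcel#7 we get parcel#4.
parcel#9 is not reached, and no chain runs the other way from parcel#9 to parcel#7.
So the given relations leave the order of parcel#7 and parcel#9 undetermined.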